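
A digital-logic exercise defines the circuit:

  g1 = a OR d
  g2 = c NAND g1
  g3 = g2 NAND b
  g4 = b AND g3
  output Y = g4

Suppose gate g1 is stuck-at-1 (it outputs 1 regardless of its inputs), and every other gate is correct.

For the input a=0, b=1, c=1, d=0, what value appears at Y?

1

Propagate with g1 forced: g1=1 [stuck-at-1], g2=0, g3=1, g4=1.
So Y = 1. (Without the fault it would be 0.)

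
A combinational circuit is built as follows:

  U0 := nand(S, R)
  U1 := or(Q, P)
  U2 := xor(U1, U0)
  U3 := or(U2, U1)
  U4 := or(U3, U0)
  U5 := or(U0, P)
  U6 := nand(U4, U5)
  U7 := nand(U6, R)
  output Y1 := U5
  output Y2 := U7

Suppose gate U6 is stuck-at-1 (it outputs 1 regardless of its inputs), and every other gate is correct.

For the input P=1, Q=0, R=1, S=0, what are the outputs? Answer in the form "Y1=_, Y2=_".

Propagate with U6 forced: U0=1, U1=1, U2=0, U3=1, U4=1, U5=1, U6=1 [stuck-at-1], U7=0.
So the outputs are Y1=1, Y2=0. (Without the fault they would be Y1=1, Y2=1.)

Y1=1, Y2=0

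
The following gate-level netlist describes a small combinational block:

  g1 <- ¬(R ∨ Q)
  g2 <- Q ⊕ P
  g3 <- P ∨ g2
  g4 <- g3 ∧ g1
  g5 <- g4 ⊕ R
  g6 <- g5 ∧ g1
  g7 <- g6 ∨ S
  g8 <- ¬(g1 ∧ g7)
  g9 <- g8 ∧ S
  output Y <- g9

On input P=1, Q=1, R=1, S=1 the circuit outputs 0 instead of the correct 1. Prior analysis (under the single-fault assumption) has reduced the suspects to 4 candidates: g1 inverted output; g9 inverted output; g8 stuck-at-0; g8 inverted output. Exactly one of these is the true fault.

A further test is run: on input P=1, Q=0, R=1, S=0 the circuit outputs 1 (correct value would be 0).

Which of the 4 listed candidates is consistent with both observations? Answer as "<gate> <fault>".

Evaluate each candidate on input P=1, Q=0, R=1, S=0:
  g1 inverted output: g1=1 [inverted output], g2=1, g3=1, g4=1, g5=0, g6=0, g7=0, g8=1, g9=0 → 0 — eliminated
  g9 inverted output: g1=0, g2=1, g3=1, g4=0, g5=1, g6=0, g7=0, g8=1, g9=1 [inverted output] → 1 — matches
  g8 stuck-at-0: g1=0, g2=1, g3=1, g4=0, g5=1, g6=0, g7=0, g8=0 [stuck-at-0], g9=0 → 0 — eliminated
  g8 inverted output: g1=0, g2=1, g3=1, g4=0, g5=1, g6=0, g7=0, g8=0 [inverted output], g9=0 → 0 — eliminated
Only g9 inverted output reproduces the observed 1.

g9 inverted output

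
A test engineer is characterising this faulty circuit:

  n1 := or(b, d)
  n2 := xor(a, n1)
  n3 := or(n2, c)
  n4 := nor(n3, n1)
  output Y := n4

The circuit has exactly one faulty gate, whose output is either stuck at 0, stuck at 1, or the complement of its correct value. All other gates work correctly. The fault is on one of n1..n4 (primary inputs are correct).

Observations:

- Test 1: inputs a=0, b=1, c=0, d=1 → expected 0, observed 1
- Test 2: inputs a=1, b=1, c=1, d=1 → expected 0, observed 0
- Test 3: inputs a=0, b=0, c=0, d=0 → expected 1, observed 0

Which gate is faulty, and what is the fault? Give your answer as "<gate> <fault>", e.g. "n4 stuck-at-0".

n1 inverted output

Fault-free values for test 1 (a=0, b=1, c=0, d=1): n1=1, n2=1, n3=1, n4=0, giving Y=0. Observed 1.
Test 1: faults giving observed 1 are {n1 stuck-at-0, n1 inverted output, n4 stuck-at-1, n4 inverted output}.
Test 2 (a=1, b=1, c=1, d=1): fault-free n1=1, n2=0, n3=1, n4=0 → 0; observed 0. Eliminates n4 stuck-at-1, n4 inverted output.
Test 3 (a=0, b=0, c=0, d=0): fault-free n1=0, n2=0, n3=0, n4=1 → 1; observed 0. Eliminates n1 stuck-at-0.
Only n1 inverted output is consistent with every test.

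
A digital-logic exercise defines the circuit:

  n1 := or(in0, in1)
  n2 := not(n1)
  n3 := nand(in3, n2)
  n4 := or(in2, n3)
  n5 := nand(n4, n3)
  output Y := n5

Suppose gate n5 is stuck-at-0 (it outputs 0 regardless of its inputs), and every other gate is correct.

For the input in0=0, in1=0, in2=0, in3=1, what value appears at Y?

0

Propagate with n5 forced: n1=0, n2=1, n3=0, n4=0, n5=0 [stuck-at-0].
So Y = 0. (Without the fault it would be 1.)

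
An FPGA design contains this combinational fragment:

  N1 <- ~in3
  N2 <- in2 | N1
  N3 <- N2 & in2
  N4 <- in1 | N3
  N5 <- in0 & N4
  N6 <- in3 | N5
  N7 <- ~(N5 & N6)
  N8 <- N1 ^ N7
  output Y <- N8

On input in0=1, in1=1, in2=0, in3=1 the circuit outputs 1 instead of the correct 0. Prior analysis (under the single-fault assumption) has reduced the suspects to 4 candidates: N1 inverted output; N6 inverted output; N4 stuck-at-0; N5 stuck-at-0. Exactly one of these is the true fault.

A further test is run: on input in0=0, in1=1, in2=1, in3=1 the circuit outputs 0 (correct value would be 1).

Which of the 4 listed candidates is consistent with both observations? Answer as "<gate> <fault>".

Evaluate each candidate on input in0=0, in1=1, in2=1, in3=1:
  N1 inverted output: N1=1 [inverted output], N2=1, N3=1, N4=1, N5=0, N6=1, N7=1, N8=0 → 0 — matches
  N6 inverted output: N1=0, N2=1, N3=1, N4=1, N5=0, N6=0 [inverted output], N7=1, N8=1 → 1 — eliminated
  N4 stuck-at-0: N1=0, N2=1, N3=1, N4=0 [stuck-at-0], N5=0, N6=1, N7=1, N8=1 → 1 — eliminated
  N5 stuck-at-0: N1=0, N2=1, N3=1, N4=1, N5=0 [stuck-at-0], N6=1, N7=1, N8=1 → 1 — eliminated
Only N1 inverted output reproduces the observed 0.

N1 inverted output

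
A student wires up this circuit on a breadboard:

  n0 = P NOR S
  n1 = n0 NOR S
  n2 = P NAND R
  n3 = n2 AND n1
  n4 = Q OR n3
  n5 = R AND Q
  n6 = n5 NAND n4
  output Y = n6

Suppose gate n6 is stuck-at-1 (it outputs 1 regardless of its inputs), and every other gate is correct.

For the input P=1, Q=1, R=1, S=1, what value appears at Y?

1

Propagate with n6 forced: n0=0, n1=0, n2=0, n3=0, n4=1, n5=1, n6=1 [stuck-at-1].
So Y = 1. (Without the fault it would be 0.)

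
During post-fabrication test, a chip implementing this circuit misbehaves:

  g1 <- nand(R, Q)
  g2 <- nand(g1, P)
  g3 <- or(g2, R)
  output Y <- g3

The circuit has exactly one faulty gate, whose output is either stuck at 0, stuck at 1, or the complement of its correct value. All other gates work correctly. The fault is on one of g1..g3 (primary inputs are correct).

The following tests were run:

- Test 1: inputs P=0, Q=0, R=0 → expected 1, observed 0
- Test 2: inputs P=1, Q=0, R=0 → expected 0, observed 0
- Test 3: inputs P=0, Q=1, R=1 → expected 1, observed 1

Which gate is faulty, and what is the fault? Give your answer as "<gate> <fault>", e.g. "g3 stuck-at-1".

Fault-free values for test 1 (P=0, Q=0, R=0): g1=1, g2=1, g3=1, giving Y=1. Observed 0.
Test 1: faults giving observed 0 are {g2 stuck-at-0, g2 inverted output, g3 stuck-at-0, g3 inverted output}.
Test 2 (P=1, Q=0, R=0): fault-free g1=1, g2=0, g3=0 → 0; observed 0. Eliminates g2 inverted output, g3 inverted output.
Test 3 (P=0, Q=1, R=1): fault-free g1=0, g2=1, g3=1 → 1; observed 1. Eliminates g3 stuck-at-0.
Only g2 stuck-at-0 is consistent with every test.

g2 stuck-at-0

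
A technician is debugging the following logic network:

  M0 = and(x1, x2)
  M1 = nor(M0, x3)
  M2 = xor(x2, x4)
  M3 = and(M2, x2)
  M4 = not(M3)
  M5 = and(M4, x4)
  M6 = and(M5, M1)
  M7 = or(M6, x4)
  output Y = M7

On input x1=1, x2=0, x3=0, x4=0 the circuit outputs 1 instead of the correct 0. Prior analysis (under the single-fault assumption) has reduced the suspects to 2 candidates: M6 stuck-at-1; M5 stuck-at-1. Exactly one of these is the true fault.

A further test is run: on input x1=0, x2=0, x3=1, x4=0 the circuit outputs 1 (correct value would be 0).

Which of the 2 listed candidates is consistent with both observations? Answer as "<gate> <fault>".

M6 stuck-at-1

Evaluate each candidate on input x1=0, x2=0, x3=1, x4=0:
  M6 stuck-at-1: M0=0, M1=0, M2=0, M3=0, M4=1, M5=0, M6=1 [stuck-at-1], M7=1 → 1 — matches
  M5 stuck-at-1: M0=0, M1=0, M2=0, M3=0, M4=1, M5=1 [stuck-at-1], M6=0, M7=0 → 0 — eliminated
Only M6 stuck-at-1 reproduces the observed 1.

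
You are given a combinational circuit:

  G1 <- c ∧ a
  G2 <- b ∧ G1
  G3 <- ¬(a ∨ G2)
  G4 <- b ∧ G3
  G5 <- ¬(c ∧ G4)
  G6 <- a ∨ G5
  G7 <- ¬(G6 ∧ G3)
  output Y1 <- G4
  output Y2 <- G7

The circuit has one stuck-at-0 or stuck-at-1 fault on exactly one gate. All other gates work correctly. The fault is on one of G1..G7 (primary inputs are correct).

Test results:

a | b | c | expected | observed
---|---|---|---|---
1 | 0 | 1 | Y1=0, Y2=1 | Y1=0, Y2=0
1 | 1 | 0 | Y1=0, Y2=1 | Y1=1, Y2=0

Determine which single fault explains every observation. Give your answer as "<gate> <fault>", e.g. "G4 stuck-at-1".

G3 stuck-at-1

Fault-free values for test 1 (a=1, b=0, c=1): G1=1, G2=0, G3=0, G4=0, G5=1, G6=1, G7=1, giving Y1=0, Y2=1. Observed Y1=0, Y2=0.
Test 1: faults giving observed Y1=0, Y2=0 are {G3 stuck-at-1, G7 stuck-at-0}.
Test 2 (a=1, b=1, c=0): fault-free G1=0, G2=0, G3=0, G4=0, G5=1, G6=1, G7=1 → Y1=0, Y2=1; observed Y1=1, Y2=0. Eliminates G7 stuck-at-0.
Only G3 stuck-at-1 is consistent with every test.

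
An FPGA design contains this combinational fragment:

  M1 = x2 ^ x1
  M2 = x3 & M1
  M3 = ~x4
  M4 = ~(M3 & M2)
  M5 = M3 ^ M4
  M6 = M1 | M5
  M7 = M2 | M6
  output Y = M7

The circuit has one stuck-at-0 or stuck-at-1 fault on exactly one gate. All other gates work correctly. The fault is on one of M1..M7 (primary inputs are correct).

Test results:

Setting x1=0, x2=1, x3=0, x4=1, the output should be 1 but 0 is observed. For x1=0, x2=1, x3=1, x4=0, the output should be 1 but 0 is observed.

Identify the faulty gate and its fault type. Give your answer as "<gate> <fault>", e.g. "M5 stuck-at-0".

Fault-free values for test 1 (x1=0, x2=1, x3=0, x4=1): M1=1, M2=0, M3=0, M4=1, M5=1, M6=1, M7=1, giving Y=1. Observed 0.
Test 1: faults giving observed 0 are {M6 stuck-at-0, M7 stuck-at-0}.
Test 2 (x1=0, x2=1, x3=1, x4=0): fault-free M1=1, M2=1, M3=1, M4=0, M5=1, M6=1, M7=1 → 1; observed 0. Eliminates M6 stuck-at-0.
Only M7 stuck-at-0 is consistent with every test.

M7 stuck-at-0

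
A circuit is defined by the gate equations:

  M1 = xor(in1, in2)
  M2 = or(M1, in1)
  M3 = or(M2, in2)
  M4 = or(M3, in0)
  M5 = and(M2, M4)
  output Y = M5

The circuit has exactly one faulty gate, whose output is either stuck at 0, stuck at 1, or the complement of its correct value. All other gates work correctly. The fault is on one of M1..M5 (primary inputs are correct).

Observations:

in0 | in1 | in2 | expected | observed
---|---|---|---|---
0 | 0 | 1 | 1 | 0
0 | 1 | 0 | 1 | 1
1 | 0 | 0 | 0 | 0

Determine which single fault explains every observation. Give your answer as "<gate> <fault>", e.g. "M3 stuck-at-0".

M1 stuck-at-0

Fault-free values for test 1 (in0=0, in1=0, in2=1): M1=1, M2=1, M3=1, M4=1, M5=1, giving Y=1. Observed 0.
Test 1: faults giving observed 0 are {M1 stuck-at-0, M1 inverted output, M2 stuck-at-0, M2 inverted output, M3 stuck-at-0, M3 inverted output, M4 stuck-at-0, M4 inverted output, M5 stuck-at-0, M5 inverted output}.
Test 2 (in0=0, in1=1, in2=0): fault-free M1=1, M2=1, M3=1, M4=1, M5=1 → 1; observed 1. Eliminates M2 stuck-at-0, M2 inverted output, M3 stuck-at-0, M3 inverted output, M4 stuck-at-0, M4 inverted output, M5 stuck-at-0, M5 inverted output.
Test 3 (in0=1, in1=0, in2=0): fault-free M1=0, M2=0, M3=0, M4=1, M5=0 → 0; observed 0. Eliminates M1 inverted output.
Only M1 stuck-at-0 is consistent with every test.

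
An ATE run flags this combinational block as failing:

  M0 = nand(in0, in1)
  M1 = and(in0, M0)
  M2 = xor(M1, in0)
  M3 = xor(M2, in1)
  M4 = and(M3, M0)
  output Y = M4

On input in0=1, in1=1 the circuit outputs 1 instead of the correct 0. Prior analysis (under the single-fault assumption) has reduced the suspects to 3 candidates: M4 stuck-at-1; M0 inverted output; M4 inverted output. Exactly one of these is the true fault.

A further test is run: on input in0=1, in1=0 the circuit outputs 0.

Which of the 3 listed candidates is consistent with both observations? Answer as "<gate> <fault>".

Evaluate each candidate on input in0=1, in1=0:
  M4 stuck-at-1: M0=1, M1=1, M2=0, M3=0, M4=1 [stuck-at-1] → 1 — eliminated
  M0 inverted output: M0=0 [inverted output], M1=0, M2=1, M3=1, M4=0 → 0 — matches
  M4 inverted output: M0=1, M1=1, M2=0, M3=0, M4=1 [inverted output] → 1 — eliminated
Only M0 inverted output reproduces the observed 0.

M0 inverted output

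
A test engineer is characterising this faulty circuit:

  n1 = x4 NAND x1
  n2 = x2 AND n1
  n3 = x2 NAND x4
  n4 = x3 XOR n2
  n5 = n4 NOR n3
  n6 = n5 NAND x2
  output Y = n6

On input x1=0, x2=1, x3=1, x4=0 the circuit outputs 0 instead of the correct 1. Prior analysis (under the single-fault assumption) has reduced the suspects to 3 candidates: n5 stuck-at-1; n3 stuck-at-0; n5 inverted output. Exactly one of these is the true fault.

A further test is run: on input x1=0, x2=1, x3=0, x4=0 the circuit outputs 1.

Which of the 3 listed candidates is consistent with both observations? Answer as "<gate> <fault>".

Evaluate each candidate on input x1=0, x2=1, x3=0, x4=0:
  n5 stuck-at-1: n1=1, n2=1, n3=1, n4=1, n5=1 [stuck-at-1], n6=0 → 0 — eliminated
  n3 stuck-at-0: n1=1, n2=1, n3=0 [stuck-at-0], n4=1, n5=0, n6=1 → 1 — matches
  n5 inverted output: n1=1, n2=1, n3=1, n4=1, n5=1 [inverted output], n6=0 → 0 — eliminated
Only n3 stuck-at-0 reproduces the observed 1.

n3 stuck-at-0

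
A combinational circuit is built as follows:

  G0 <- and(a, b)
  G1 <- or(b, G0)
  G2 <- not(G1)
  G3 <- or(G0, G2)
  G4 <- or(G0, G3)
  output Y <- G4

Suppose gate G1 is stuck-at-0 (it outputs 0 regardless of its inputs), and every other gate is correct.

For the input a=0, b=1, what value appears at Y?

1

Propagate with G1 forced: G0=0, G1=0 [stuck-at-0], G2=1, G3=1, G4=1.
So Y = 1. (Without the fault it would be 0.)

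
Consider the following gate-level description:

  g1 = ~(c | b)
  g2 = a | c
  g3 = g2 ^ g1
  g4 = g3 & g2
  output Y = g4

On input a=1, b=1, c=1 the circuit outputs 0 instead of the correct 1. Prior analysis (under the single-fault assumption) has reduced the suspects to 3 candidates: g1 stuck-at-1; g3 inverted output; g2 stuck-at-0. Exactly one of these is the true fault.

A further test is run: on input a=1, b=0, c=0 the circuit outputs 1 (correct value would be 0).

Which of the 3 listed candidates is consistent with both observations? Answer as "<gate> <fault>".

g3 inverted output

Evaluate each candidate on input a=1, b=0, c=0:
  g1 stuck-at-1: g1=1 [stuck-at-1], g2=1, g3=0, g4=0 → 0 — eliminated
  g3 inverted output: g1=1, g2=1, g3=1 [inverted output], g4=1 → 1 — matches
  g2 stuck-at-0: g1=1, g2=0 [stuck-at-0], g3=1, g4=0 → 0 — eliminated
Only g3 inverted output reproduces the observed 1.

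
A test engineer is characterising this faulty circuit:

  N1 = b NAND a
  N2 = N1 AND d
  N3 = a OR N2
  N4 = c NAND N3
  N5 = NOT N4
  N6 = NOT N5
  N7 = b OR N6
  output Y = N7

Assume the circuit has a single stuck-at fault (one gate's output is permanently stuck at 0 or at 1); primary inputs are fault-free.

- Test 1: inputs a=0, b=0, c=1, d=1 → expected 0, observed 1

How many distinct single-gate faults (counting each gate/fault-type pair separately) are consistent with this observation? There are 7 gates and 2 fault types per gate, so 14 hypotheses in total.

7

Fault-free: N1=1, N2=1, N3=1, N4=0, N5=1, N6=0, N7=0 → 0. Observed 1.
  N1 stuck-at-0: output 1 ✓
  N1 stuck-at-1: output 0 ✗
  N2 stuck-at-0: output 1 ✓
  N2 stuck-at-1: output 0 ✗
  N3 stuck-at-0: output 1 ✓
  N3 stuck-at-1: output 0 ✗
  N4 stuck-at-0: output 0 ✗
  N4 stuck-at-1: output 1 ✓
  N5 stuck-at-0: output 1 ✓
  N5 stuck-at-1: output 0 ✗
  N6 stuck-at-0: output 0 ✗
  N6 stuck-at-1: output 1 ✓
  N7 stuck-at-0: output 0 ✗
  N7 stuck-at-1: output 1 ✓
Consistent faults: {N1 stuck-at-0, N2 stuck-at-0, N3 stuck-at-0, N4 stuck-at-1, N5 stuck-at-0, N6 stuck-at-1, N7 stuck-at-1} — 7 in all.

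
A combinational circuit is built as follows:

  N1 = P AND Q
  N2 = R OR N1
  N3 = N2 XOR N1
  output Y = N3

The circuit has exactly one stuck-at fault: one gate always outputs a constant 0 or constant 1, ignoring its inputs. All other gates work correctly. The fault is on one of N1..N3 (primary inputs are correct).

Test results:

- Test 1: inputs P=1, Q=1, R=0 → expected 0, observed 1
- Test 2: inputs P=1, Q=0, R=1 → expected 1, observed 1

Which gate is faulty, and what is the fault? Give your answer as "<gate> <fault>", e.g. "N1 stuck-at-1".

Fault-free values for test 1 (P=1, Q=1, R=0): N1=1, N2=1, N3=0, giving Y=0. Observed 1.
Test 1: faults giving observed 1 are {N2 stuck-at-0, N3 stuck-at-1}.
Test 2 (P=1, Q=0, R=1): fault-free N1=0, N2=1, N3=1 → 1; observed 1. Eliminates N2 stuck-at-0.
Only N3 stuck-at-1 is consistent with every test.

N3 stuck-at-1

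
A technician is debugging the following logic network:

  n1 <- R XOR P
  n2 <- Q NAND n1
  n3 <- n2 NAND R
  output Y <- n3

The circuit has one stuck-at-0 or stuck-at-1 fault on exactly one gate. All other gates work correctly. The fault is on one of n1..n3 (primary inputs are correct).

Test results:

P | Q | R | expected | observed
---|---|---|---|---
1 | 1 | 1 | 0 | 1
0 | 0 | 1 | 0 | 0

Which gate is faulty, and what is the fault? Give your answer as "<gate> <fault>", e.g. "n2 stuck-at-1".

Fault-free values for test 1 (P=1, Q=1, R=1): n1=0, n2=1, n3=0, giving Y=0. Observed 1.
Test 1: faults giving observed 1 are {n1 stuck-at-1, n2 stuck-at-0, n3 stuck-at-1}.
Test 2 (P=0, Q=0, R=1): fault-free n1=1, n2=1, n3=0 → 0; observed 0. Eliminates n2 stuck-at-0, n3 stuck-at-1.
Only n1 stuck-at-1 is consistent with every test.

n1 stuck-at-1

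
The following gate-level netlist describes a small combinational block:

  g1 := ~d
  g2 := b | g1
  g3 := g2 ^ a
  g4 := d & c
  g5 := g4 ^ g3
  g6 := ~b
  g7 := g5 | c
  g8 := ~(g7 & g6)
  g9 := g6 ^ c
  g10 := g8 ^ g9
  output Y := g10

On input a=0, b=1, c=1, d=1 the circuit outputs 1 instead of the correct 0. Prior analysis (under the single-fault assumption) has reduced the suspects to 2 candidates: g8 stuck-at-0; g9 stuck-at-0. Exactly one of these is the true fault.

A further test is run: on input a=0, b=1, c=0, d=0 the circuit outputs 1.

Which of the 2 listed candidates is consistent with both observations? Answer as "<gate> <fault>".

Evaluate each candidate on input a=0, b=1, c=0, d=0:
  g8 stuck-at-0: g1=1, g2=1, g3=1, g4=0, g5=1, g6=0, g7=1, g8=0 [stuck-at-0], g9=0, g10=0 → 0 — eliminated
  g9 stuck-at-0: g1=1, g2=1, g3=1, g4=0, g5=1, g6=0, g7=1, g8=1, g9=0 [stuck-at-0], g10=1 → 1 — matches
Only g9 stuck-at-0 reproduces the observed 1.

g9 stuck-at-0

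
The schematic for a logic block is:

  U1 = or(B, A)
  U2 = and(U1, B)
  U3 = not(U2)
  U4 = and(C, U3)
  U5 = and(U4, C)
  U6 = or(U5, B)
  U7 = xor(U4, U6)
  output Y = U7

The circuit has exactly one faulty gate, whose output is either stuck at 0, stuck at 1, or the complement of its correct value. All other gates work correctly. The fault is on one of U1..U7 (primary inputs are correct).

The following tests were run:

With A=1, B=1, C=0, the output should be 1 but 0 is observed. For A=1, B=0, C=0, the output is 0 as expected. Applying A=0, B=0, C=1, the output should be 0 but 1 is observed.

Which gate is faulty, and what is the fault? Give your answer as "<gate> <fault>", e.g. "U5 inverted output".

Fault-free values for test 1 (A=1, B=1, C=0): U1=1, U2=1, U3=0, U4=0, U5=0, U6=1, U7=1, giving Y=1. Observed 0.
Test 1: faults giving observed 0 are {U4 stuck-at-1, U4 inverted output, U6 stuck-at-0, U6 inverted output, U7 stuck-at-0, U7 inverted output}.
Test 2 (A=1, B=0, C=0): fault-free U1=1, U2=0, U3=1, U4=0, U5=0, U6=0, U7=0 → 0; observed 0. Eliminates U4 stuck-at-1, U4 inverted output, U6 inverted output, U7 inverted output.
Test 3 (A=0, B=0, C=1): fault-free U1=0, U2=0, U3=1, U4=1, U5=1, U6=1, U7=0 → 0; observed 1. Eliminates U7 stuck-at-0.
Only U6 stuck-at-0 is consistent with every test.

U6 stuck-at-0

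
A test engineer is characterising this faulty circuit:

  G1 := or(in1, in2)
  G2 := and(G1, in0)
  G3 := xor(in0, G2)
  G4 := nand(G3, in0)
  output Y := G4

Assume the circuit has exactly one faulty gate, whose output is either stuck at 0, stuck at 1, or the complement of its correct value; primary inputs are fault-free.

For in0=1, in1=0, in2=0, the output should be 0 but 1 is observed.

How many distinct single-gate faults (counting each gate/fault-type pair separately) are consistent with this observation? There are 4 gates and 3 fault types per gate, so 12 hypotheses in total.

Fault-free: G1=0, G2=0, G3=1, G4=0 → 0. Observed 1.
  G1 stuck-at-0: output 0 ✗
  G1 stuck-at-1: output 1 ✓
  G1 inverted output: output 1 ✓
  G2 stuck-at-0: output 0 ✗
  G2 stuck-at-1: output 1 ✓
  G2 inverted output: output 1 ✓
  G3 stuck-at-0: output 1 ✓
  G3 stuck-at-1: output 0 ✗
  G3 inverted output: output 1 ✓
  G4 stuck-at-0: output 0 ✗
  G4 stuck-at-1: output 1 ✓
  G4 inverted output: output 1 ✓
Consistent faults: {G1 stuck-at-1, G1 inverted output, G2 stuck-at-1, G2 inverted output, G3 stuck-at-0, G3 inverted output, G4 stuck-at-1, G4 inverted output} — 8 in all.

8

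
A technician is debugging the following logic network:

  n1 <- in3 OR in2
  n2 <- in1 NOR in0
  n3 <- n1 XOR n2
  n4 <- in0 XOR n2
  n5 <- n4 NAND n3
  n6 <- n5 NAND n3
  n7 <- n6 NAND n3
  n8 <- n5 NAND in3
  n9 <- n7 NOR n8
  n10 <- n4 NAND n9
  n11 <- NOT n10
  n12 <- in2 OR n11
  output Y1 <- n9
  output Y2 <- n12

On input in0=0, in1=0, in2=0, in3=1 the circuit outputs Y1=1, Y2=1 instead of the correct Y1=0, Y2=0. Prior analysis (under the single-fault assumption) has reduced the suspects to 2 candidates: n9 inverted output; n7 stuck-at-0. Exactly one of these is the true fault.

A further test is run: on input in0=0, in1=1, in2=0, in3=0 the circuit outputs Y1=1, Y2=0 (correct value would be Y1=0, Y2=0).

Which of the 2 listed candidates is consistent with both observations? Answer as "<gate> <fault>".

Evaluate each candidate on input in0=0, in1=1, in2=0, in3=0:
  n9 inverted output: n1=0, n2=0, n3=0, n4=0, n5=1, n6=1, n7=1, n8=1, n9=1 [inverted output], n10=1, n11=0, n12=0 → Y1=1, Y2=0 — matches
  n7 stuck-at-0: n1=0, n2=0, n3=0, n4=0, n5=1, n6=1, n7=0 [stuck-at-0], n8=1, n9=0, n10=1, n11=0, n12=0 → Y1=0, Y2=0 — eliminated
Only n9 inverted output reproduces the observed Y1=1, Y2=0.

n9 inverted output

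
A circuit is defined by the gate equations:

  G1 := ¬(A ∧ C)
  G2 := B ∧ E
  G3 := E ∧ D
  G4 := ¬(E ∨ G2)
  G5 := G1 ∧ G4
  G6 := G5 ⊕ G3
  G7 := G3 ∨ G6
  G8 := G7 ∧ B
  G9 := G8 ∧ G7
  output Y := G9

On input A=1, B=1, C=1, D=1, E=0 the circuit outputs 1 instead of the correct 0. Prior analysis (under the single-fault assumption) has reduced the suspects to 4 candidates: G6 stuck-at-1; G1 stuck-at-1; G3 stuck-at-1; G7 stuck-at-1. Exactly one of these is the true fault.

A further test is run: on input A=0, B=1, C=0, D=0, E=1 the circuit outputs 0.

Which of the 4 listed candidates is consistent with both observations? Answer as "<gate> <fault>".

Evaluate each candidate on input A=0, B=1, C=0, D=0, E=1:
  G6 stuck-at-1: G1=1, G2=1, G3=0, G4=0, G5=0, G6=1 [stuck-at-1], G7=1, G8=1, G9=1 → 1 — eliminated
  G1 stuck-at-1: G1=1 [stuck-at-1], G2=1, G3=0, G4=0, G5=0, G6=0, G7=0, G8=0, G9=0 → 0 — matches
  G3 stuck-at-1: G1=1, G2=1, G3=1 [stuck-at-1], G4=0, G5=0, G6=1, G7=1, G8=1, G9=1 → 1 — eliminated
  G7 stuck-at-1: G1=1, G2=1, G3=0, G4=0, G5=0, G6=0, G7=1 [stuck-at-1], G8=1, G9=1 → 1 — eliminated
Only G1 stuck-at-1 reproduces the observed 0.

G1 stuck-at-1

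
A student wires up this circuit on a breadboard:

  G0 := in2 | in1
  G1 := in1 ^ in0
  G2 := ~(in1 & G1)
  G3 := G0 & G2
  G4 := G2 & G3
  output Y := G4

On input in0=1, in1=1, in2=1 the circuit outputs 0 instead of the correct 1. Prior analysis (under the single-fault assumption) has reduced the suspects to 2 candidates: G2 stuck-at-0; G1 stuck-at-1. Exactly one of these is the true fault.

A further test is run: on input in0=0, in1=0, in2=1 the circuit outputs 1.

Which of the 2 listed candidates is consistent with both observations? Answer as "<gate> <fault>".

Evaluate each candidate on input in0=0, in1=0, in2=1:
  G2 stuck-at-0: G0=1, G1=0, G2=0 [stuck-at-0], G3=0, G4=0 → 0 — eliminated
  G1 stuck-at-1: G0=1, G1=1 [stuck-at-1], G2=1, G3=1, G4=1 → 1 — matches
Only G1 stuck-at-1 reproduces the observed 1.

G1 stuck-at-1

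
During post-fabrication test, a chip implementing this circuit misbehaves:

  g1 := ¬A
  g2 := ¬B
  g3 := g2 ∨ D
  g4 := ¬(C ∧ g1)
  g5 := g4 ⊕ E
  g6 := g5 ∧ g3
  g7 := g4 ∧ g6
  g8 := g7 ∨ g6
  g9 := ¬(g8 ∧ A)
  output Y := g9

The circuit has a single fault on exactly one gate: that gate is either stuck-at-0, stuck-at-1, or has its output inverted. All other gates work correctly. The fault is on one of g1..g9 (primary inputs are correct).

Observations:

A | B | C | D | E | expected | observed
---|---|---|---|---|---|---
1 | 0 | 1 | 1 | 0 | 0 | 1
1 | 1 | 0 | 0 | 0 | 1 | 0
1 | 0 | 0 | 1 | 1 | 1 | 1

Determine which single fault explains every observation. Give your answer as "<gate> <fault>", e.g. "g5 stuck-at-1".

Fault-free values for test 1 (A=1, B=0, C=1, D=1, E=0): g1=0, g2=1, g3=1, g4=1, g5=1, g6=1, g7=1, g8=1, g9=0, giving Y=0. Observed 1.
Test 1: faults giving observed 1 are {g1 stuck-at-1, g1 inverted output, g3 stuck-at-0, g3 inverted output, g4 stuck-at-0, g4 inverted output, g5 stuck-at-0, g5 inverted output, g6 stuck-at-0, g6 inverted output, g8 stuck-at-0, g8 inverted output, g9 stuck-at-1, g9 inverted output}.
Test 2 (A=1, B=1, C=0, D=0, E=0): fault-free g1=0, g2=0, g3=0, g4=1, g5=1, g6=0, g7=0, g8=0, g9=1 → 1; observed 0. Eliminates g1 stuck-at-1, g1 inverted output, g3 stuck-at-0, g4 stuck-at-0, g4 inverted output, g5 stuck-at-0, g5 inverted output, g6 stuck-at-0, g8 stuck-at-0, g9 stuck-at-1.
Test 3 (A=1, B=0, C=0, D=1, E=1): fault-free g1=0, g2=1, g3=1, g4=1, g5=0, g6=0, g7=0, g8=0, g9=1 → 1; observed 1. Eliminates g6 inverted output, g8 inverted output, g9 inverted output.
Only g3 inverted output is consistent with every test.

g3 inverted output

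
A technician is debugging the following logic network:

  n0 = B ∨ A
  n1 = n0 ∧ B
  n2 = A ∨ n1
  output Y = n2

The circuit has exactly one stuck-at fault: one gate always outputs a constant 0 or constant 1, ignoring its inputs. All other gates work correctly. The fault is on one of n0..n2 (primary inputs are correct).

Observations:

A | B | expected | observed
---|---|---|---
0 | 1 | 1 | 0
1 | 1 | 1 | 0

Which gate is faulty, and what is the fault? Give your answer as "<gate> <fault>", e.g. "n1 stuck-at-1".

n2 stuck-at-0

Fault-free values for test 1 (A=0, B=1): n0=1, n1=1, n2=1, giving Y=1. Observed 0.
Test 1: faults giving observed 0 are {n0 stuck-at-0, n1 stuck-at-0, n2 stuck-at-0}.
Test 2 (A=1, B=1): fault-free n0=1, n1=1, n2=1 → 1; observed 0. Eliminates n0 stuck-at-0, n1 stuck-at-0.
Only n2 stuck-at-0 is consistent with every test.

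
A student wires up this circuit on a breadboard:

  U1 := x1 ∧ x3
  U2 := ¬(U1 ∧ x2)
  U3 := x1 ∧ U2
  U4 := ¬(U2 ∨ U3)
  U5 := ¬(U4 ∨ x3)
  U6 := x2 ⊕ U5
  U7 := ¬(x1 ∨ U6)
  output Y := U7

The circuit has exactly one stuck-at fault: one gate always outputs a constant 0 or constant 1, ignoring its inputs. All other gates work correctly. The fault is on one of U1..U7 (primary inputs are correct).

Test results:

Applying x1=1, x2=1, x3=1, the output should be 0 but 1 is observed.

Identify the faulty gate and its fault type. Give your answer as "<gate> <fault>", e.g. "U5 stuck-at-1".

U7 stuck-at-1

Fault-free values for test 1 (x1=1, x2=1, x3=1): U1=1, U2=0, U3=0, U4=1, U5=0, U6=1, U7=0, giving Y=0. Observed 1.
Test 1: faults giving observed 1 are {U7 stuck-at-1}.
Only U7 stuck-at-1 is consistent with every test.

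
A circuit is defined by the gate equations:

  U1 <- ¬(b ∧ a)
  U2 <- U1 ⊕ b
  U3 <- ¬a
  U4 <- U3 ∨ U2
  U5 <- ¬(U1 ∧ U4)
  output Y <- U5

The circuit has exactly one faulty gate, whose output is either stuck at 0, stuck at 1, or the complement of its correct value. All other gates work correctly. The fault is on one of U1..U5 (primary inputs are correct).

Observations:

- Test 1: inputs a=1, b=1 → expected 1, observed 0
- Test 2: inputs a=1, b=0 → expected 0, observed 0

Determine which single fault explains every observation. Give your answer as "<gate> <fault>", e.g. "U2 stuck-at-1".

U5 stuck-at-0

Fault-free values for test 1 (a=1, b=1): U1=0, U2=1, U3=0, U4=1, U5=1, giving Y=1. Observed 0.
Test 1: faults giving observed 0 are {U5 stuck-at-0, U5 inverted output}.
Test 2 (a=1, b=0): fault-free U1=1, U2=1, U3=0, U4=1, U5=0 → 0; observed 0. Eliminates U5 inverted output.
Only U5 stuck-at-0 is consistent with every test.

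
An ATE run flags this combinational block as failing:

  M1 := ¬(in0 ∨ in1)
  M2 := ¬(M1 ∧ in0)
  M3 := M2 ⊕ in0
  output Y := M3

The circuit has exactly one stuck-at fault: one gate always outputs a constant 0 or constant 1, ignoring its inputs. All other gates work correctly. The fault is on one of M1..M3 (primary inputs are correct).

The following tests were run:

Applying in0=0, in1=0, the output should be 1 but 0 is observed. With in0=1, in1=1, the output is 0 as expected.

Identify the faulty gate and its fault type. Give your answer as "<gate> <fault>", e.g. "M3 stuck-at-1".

Fault-free values for test 1 (in0=0, in1=0): M1=1, M2=1, M3=1, giving Y=1. Observed 0.
Test 1: faults giving observed 0 are {M2 stuck-at-0, M3 stuck-at-0}.
Test 2 (in0=1, in1=1): fault-free M1=0, M2=1, M3=0 → 0; observed 0. Eliminates M2 stuck-at-0.
Only M3 stuck-at-0 is consistent with every test.

M3 stuck-at-0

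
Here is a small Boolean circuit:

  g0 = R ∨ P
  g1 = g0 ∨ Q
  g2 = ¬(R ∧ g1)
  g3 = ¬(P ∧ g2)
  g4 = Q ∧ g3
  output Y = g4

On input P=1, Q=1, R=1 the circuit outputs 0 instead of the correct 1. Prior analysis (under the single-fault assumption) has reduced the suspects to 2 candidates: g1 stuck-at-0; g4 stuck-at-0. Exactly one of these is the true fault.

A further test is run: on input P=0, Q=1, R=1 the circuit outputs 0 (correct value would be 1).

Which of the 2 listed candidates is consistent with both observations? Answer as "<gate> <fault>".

Evaluate each candidate on input P=0, Q=1, R=1:
  g1 stuck-at-0: g0=1, g1=0 [stuck-at-0], g2=1, g3=1, g4=1 → 1 — eliminated
  g4 stuck-at-0: g0=1, g1=1, g2=0, g3=1, g4=0 [stuck-at-0] → 0 — matches
Only g4 stuck-at-0 reproduces the observed 0.

g4 stuck-at-0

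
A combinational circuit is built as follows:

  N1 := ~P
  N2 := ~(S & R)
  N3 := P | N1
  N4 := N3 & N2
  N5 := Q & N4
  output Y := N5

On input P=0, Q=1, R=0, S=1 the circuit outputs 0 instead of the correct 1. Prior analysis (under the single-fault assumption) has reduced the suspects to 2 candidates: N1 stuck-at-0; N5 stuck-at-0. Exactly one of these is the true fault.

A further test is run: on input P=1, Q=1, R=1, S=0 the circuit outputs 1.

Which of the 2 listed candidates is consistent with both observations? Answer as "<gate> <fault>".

Evaluate each candidate on input P=1, Q=1, R=1, S=0:
  N1 stuck-at-0: N1=0 [stuck-at-0], N2=1, N3=1, N4=1, N5=1 → 1 — matches
  N5 stuck-at-0: N1=0, N2=1, N3=1, N4=1, N5=0 [stuck-at-0] → 0 — eliminated
Only N1 stuck-at-0 reproduces the observed 1.

N1 stuck-at-0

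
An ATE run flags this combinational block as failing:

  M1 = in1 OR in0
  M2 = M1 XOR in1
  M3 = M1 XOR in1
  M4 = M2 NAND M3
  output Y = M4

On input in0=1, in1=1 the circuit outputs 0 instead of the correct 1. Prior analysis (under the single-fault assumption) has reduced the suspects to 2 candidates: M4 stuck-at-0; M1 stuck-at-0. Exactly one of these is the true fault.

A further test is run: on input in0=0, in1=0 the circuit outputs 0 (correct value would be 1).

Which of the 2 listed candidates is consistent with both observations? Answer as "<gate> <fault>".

Evaluate each candidate on input in0=0, in1=0:
  M4 stuck-at-0: M1=0, M2=0, M3=0, M4=0 [stuck-at-0] → 0 — matches
  M1 stuck-at-0: M1=0 [stuck-at-0], M2=0, M3=0, M4=1 → 1 — eliminated
Only M4 stuck-at-0 reproduces the observed 0.

M4 stuck-at-0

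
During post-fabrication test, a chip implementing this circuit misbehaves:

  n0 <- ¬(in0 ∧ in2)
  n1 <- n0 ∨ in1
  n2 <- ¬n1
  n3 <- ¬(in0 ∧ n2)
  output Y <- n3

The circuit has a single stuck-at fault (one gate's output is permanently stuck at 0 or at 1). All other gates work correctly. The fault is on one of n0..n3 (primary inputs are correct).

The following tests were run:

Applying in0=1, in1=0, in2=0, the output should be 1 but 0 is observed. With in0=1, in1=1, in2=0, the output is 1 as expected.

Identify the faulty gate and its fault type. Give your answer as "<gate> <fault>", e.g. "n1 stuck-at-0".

n0 stuck-at-0

Fault-free values for test 1 (in0=1, in1=0, in2=0): n0=1, n1=1, n2=0, n3=1, giving Y=1. Observed 0.
Test 1: faults giving observed 0 are {n0 stuck-at-0, n1 stuck-at-0, n2 stuck-at-1, n3 stuck-at-0}.
Test 2 (in0=1, in1=1, in2=0): fault-free n0=1, n1=1, n2=0, n3=1 → 1; observed 1. Eliminates n1 stuck-at-0, n2 stuck-at-1, n3 stuck-at-0.
Only n0 stuck-at-0 is consistent with every test.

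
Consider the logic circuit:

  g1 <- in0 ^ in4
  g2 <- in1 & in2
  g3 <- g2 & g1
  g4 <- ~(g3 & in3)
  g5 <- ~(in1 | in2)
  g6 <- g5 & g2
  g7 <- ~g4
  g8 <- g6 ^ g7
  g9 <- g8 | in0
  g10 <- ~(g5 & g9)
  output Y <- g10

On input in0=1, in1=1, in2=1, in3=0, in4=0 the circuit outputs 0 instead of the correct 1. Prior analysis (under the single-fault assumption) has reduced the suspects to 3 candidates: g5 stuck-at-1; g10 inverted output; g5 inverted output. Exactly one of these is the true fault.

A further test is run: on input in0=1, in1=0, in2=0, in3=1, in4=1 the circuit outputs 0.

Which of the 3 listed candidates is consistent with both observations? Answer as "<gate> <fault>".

Evaluate each candidate on input in0=1, in1=0, in2=0, in3=1, in4=1:
  g5 stuck-at-1: g1=0, g2=0, g3=0, g4=1, g5=1 [stuck-at-1], g6=0, g7=0, g8=0, g9=1, g10=0 → 0 — matches
  g10 inverted output: g1=0, g2=0, g3=0, g4=1, g5=1, g6=0, g7=0, g8=0, g9=1, g10=1 [inverted output] → 1 — eliminated
  g5 inverted output: g1=0, g2=0, g3=0, g4=1, g5=0 [inverted output], g6=0, g7=0, g8=0, g9=1, g10=1 → 1 — eliminated
Only g5 stuck-at-1 reproduces the observed 0.

g5 stuck-at-1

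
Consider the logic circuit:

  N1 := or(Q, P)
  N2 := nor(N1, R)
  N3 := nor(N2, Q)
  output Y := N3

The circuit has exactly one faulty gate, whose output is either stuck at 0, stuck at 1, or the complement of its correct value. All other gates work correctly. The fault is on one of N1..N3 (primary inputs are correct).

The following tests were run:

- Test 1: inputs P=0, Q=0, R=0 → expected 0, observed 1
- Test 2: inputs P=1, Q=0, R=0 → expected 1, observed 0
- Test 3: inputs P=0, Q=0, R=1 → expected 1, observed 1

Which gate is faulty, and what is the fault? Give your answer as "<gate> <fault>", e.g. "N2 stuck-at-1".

Fault-free values for test 1 (P=0, Q=0, R=0): N1=0, N2=1, N3=0, giving Y=0. Observed 1.
Test 1: faults giving observed 1 are {N1 stuck-at-1, N1 inverted output, N2 stuck-at-0, N2 inverted output, N3 stuck-at-1, N3 inverted output}.
Test 2 (P=1, Q=0, R=0): fault-free N1=1, N2=0, N3=1 → 1; observed 0. Eliminates N1 stuck-at-1, N2 stuck-at-0, N3 stuck-at-1.
Test 3 (P=0, Q=0, R=1): fault-free N1=0, N2=0, N3=1 → 1; observed 1. Eliminates N2 inverted output, N3 inverted output.
Only N1 inverted output is consistent with every test.

N1 inverted output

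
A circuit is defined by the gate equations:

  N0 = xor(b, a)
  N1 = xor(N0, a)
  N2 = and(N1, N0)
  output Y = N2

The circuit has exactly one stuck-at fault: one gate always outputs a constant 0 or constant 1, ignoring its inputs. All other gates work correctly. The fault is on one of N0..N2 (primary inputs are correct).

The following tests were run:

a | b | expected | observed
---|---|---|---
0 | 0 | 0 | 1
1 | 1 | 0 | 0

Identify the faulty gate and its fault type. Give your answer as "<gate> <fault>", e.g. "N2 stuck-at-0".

N0 stuck-at-1

Fault-free values for test 1 (a=0, b=0): N0=0, N1=0, N2=0, giving Y=0. Observed 1.
Test 1: faults giving observed 1 are {N0 stuck-at-1, N2 stuck-at-1}.
Test 2 (a=1, b=1): fault-free N0=0, N1=1, N2=0 → 0; observed 0. Eliminates N2 stuck-at-1.
Only N0 stuck-at-1 is consistent with every test.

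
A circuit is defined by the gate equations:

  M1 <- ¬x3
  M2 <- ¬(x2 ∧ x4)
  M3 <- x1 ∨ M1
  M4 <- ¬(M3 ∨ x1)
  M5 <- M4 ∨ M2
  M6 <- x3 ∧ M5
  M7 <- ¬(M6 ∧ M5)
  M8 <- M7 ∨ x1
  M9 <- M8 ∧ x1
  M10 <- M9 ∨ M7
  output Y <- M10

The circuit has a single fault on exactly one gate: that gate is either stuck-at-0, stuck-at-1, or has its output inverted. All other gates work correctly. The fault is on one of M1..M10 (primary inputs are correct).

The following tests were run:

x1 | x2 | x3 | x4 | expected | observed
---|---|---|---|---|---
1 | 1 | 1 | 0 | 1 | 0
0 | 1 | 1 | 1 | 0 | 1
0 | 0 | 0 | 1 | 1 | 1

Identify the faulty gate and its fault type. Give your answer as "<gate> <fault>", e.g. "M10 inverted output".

Fault-free values for test 1 (x1=1, x2=1, x3=1, x4=0): M1=0, M2=1, M3=1, M4=0, M5=1, M6=1, M7=0, M8=1, M9=1, M10=1, giving Y=1. Observed 0.
Test 1: faults giving observed 0 are {M8 stuck-at-0, M8 inverted output, M9 stuck-at-0, M9 inverted output, M10 stuck-at-0, M10 inverted output}.
Test 2 (x1=0, x2=1, x3=1, x4=1): fault-free M1=0, M2=0, M3=0, M4=1, M5=1, M6=1, M7=0, M8=0, M9=0, M10=0 → 0; observed 1. Eliminates M8 stuck-at-0, M8 inverted output, M9 stuck-at-0, M10 stuck-at-0.
Test 3 (x1=0, x2=0, x3=0, x4=1): fault-free M1=1, M2=1, M3=1, M4=0, M5=1, M6=0, M7=1, M8=1, M9=0, M10=1 → 1; observed 1. Eliminates M10 inverted output.
Only M9 inverted output is consistent with every test.

M9 inverted output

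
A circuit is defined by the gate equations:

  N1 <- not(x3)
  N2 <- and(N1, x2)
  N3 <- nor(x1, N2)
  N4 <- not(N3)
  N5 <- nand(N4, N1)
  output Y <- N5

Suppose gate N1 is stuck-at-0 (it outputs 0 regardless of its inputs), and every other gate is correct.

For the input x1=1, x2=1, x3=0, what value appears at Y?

Propagate with N1 forced: N1=0 [stuck-at-0], N2=0, N3=0, N4=1, N5=1.
So Y = 1. (Without the fault it would be 0.)

1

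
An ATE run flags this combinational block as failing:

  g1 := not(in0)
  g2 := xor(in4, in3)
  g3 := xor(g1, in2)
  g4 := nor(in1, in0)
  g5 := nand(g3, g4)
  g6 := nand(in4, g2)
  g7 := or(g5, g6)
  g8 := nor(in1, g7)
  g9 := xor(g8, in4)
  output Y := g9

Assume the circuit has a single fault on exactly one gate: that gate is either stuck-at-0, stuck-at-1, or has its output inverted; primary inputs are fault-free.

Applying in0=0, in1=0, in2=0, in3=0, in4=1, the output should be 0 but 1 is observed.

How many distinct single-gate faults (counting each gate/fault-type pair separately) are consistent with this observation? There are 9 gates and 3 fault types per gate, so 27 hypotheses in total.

Fault-free: g1=1, g2=1, g3=1, g4=1, g5=0, g6=0, g7=0, g8=1, g9=0 → 0. Observed 1.
  g1: stuck-at-0, inverted output ✓; others ✗
  g2: stuck-at-0, inverted output ✓; others ✗
  g3: stuck-at-0, inverted output ✓; others ✗
  g4: stuck-at-0, inverted output ✓; others ✗
  g5: stuck-at-1, inverted output ✓; others ✗
  g6: stuck-at-1, inverted output ✓; others ✗
  g7: stuck-at-1, inverted output ✓; others ✗
  g8: stuck-at-0, inverted output ✓; others ✗
  g9: stuck-at-1, inverted output ✓; others ✗
Consistent faults: {g1 stuck-at-0, g1 inverted output, g2 stuck-at-0, g2 inverted output, g3 stuck-at-0, g3 inverted output, g4 stuck-at-0, g4 inverted output, g5 stuck-at-1, g5 inverted output, g6 stuck-at-1, g6 inverted output, g7 stuck-at-1, g7 inverted output, g8 stuck-at-0, g8 inverted output, g9 stuck-at-1, g9 inverted output} — 18 in all.

18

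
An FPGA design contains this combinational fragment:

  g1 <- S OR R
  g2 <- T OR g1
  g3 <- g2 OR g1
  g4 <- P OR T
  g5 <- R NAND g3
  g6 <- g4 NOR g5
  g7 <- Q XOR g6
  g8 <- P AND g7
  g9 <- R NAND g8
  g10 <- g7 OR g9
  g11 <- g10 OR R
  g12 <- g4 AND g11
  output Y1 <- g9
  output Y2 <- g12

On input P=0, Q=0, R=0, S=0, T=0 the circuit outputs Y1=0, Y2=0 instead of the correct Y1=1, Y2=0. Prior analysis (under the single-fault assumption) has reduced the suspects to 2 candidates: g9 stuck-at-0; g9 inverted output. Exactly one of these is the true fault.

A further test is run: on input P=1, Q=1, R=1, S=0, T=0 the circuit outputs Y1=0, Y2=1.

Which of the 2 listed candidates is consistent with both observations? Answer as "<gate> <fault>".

Evaluate each candidate on input P=1, Q=1, R=1, S=0, T=0:
  g9 stuck-at-0: g1=1, g2=1, g3=1, g4=1, g5=0, g6=0, g7=1, g8=1, g9=0 [stuck-at-0], g10=1, g11=1, g12=1 → Y1=0, Y2=1 — matches
  g9 inverted output: g1=1, g2=1, g3=1, g4=1, g5=0, g6=0, g7=1, g8=1, g9=1 [inverted output], g10=1, g11=1, g12=1 → Y1=1, Y2=1 — eliminated
Only g9 stuck-at-0 reproduces the observed Y1=0, Y2=1.

g9 stuck-at-0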